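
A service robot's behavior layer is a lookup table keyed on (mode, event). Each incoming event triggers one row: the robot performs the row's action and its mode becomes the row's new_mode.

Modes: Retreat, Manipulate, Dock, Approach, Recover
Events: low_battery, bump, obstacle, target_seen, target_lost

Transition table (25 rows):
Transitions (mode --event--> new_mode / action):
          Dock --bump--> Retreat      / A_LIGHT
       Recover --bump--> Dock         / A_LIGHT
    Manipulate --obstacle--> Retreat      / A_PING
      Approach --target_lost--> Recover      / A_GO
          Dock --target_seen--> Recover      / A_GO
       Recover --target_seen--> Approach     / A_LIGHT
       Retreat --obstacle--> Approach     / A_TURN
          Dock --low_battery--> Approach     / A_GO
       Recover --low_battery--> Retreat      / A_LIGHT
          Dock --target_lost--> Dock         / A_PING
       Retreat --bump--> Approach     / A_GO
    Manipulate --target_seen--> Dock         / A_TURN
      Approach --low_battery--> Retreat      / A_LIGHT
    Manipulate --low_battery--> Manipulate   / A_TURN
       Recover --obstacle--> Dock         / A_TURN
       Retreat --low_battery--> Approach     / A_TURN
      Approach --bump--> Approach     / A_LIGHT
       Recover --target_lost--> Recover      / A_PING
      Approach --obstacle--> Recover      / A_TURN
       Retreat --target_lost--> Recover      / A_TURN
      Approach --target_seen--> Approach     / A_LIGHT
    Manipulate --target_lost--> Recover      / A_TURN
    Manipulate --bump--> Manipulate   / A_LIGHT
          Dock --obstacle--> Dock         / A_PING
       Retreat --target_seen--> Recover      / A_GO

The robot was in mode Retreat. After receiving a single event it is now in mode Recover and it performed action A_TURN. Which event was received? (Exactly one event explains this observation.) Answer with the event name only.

try low_battery: (Retreat, low_battery) → (Approach, A_TURN)
try bump: (Retreat, bump) → (Approach, A_GO)
try obstacle: (Retreat, obstacle) → (Approach, A_TURN)
try target_seen: (Retreat, target_seen) → (Recover, A_GO)
try target_lost: (Retreat, target_lost) → (Recover, A_TURN)  ← matches

target_lost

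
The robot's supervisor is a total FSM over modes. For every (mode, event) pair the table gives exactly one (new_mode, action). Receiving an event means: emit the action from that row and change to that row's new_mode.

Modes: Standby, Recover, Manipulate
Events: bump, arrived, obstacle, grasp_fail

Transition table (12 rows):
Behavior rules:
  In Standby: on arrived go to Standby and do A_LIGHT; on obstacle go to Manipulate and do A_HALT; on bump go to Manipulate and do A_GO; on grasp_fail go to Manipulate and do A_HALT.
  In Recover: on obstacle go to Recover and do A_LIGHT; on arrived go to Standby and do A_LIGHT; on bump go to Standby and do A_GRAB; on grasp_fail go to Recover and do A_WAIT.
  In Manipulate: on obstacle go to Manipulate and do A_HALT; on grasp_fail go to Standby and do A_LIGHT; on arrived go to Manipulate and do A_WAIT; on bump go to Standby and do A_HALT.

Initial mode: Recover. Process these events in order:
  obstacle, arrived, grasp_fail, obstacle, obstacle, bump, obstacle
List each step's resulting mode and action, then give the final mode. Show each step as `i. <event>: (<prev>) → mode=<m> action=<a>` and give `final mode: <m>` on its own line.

final mode: Manipulate

1. obstacle: (Recover) → mode=Recover action=A_LIGHT
2. arrived: (Recover) → mode=Standby action=A_LIGHT
3. grasp_fail: (Standby) → mode=Manipulate action=A_HALT
4. obstacle: (Manipulate) → mode=Manipulate action=A_HALT
5. obstacle: (Manipulate) → mode=Manipulate action=A_HALT
6. bump: (Manipulate) → mode=Standby action=A_HALT
7. obstacle: (Standby) → mode=Manipulate action=A_HALT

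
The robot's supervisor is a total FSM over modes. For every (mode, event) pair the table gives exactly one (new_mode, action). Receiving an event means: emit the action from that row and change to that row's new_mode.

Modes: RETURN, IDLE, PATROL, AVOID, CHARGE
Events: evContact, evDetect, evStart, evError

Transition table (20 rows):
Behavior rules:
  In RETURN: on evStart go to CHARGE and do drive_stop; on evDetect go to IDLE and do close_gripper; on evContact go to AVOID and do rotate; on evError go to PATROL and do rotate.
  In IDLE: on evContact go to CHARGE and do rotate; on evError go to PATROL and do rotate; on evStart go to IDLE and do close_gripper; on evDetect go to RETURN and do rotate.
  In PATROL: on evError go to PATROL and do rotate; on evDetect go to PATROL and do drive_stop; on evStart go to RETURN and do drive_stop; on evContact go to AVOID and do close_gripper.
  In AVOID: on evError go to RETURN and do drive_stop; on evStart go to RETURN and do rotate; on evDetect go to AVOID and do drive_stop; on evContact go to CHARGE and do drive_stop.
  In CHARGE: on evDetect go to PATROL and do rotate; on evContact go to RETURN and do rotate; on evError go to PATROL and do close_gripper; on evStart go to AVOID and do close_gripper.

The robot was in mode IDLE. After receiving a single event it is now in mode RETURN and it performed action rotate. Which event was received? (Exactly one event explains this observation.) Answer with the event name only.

try evContact: (IDLE, evContact) → (CHARGE, rotate)
try evDetect: (IDLE, evDetect) → (RETURN, rotate)  ← matches
try evStart: (IDLE, evStart) → (IDLE, close_gripper)
try evError: (IDLE, evError) → (PATROL, rotate)

evDetect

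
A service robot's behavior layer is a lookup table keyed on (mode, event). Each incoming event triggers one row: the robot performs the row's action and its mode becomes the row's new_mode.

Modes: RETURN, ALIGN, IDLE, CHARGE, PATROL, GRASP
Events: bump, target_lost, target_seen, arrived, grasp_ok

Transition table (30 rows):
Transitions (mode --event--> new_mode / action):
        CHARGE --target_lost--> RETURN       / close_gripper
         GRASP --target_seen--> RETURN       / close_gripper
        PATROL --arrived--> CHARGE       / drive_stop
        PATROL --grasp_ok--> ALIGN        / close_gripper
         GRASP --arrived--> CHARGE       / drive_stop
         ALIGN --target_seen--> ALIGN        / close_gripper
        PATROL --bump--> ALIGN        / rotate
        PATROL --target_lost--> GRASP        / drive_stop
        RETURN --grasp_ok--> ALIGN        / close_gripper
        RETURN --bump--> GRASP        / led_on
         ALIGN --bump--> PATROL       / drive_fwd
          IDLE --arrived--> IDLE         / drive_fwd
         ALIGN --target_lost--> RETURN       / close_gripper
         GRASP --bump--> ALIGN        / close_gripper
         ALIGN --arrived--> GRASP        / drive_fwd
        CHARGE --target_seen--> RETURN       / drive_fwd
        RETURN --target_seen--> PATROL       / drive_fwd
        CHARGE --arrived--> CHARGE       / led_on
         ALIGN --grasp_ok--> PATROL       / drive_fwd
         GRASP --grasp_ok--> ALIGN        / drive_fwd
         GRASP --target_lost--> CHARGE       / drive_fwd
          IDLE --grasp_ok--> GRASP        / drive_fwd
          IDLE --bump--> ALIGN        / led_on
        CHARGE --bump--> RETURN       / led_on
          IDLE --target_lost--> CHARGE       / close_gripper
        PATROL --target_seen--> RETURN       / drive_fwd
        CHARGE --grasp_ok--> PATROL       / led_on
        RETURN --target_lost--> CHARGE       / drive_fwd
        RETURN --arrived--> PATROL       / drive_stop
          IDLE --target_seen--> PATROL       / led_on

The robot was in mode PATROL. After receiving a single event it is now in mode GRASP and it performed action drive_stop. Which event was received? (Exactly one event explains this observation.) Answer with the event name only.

try bump: (PATROL, bump) → (ALIGN, rotate)
try target_lost: (PATROL, target_lost) → (GRASP, drive_stop)  ← matches
try target_seen: (PATROL, target_seen) → (RETURN, drive_fwd)
try arrived: (PATROL, arrived) → (CHARGE, drive_stop)
try grasp_ok: (PATROL, grasp_ok) → (ALIGN, close_gripper)

target_lost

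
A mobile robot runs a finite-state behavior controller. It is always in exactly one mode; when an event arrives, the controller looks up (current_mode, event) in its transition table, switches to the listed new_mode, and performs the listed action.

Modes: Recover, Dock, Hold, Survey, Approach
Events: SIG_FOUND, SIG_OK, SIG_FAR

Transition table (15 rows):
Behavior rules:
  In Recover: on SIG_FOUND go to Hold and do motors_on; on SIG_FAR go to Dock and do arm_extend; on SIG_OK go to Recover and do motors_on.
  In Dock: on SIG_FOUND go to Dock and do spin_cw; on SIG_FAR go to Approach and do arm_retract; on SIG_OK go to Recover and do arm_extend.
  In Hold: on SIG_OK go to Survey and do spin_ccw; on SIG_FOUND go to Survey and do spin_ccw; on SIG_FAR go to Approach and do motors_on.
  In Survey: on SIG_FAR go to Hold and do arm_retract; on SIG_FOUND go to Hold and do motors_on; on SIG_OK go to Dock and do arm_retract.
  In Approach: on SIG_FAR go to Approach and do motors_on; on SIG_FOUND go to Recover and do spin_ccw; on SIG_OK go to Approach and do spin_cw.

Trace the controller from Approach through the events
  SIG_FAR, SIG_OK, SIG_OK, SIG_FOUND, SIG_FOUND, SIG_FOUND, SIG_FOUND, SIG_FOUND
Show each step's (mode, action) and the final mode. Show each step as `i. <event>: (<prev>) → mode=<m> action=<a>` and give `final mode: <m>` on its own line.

1. SIG_FAR: (Approach) → mode=Approach action=motors_on
2. SIG_OK: (Approach) → mode=Approach action=spin_cw
3. SIG_OK: (Approach) → mode=Approach action=spin_cw
4. SIG_FOUND: (Approach) → mode=Recover action=spin_ccw
5. SIG_FOUND: (Recover) → mode=Hold action=motors_on
6. SIG_FOUND: (Hold) → mode=Survey action=spin_ccw
7. SIG_FOUND: (Survey) → mode=Hold action=motors_on
8. SIG_FOUND: (Hold) → mode=Survey action=spin_ccw

final mode: Survey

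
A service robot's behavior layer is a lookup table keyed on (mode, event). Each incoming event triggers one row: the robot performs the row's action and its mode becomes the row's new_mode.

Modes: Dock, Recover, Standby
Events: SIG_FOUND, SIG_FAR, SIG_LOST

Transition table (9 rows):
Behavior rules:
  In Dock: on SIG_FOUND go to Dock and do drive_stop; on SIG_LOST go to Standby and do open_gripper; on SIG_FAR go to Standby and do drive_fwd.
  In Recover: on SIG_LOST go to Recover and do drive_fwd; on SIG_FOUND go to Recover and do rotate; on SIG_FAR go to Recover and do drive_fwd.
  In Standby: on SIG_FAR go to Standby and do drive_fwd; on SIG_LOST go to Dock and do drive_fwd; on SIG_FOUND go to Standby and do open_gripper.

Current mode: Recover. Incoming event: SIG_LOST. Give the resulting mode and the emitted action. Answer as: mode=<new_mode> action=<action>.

current mode = Recover; filter table to that mode:
  (Recover, SIG_LOST) → (Recover, drive_fwd)  ← event matches
  (Recover, SIG_FOUND) → (Recover, rotate)
  (Recover, SIG_FAR) → (Recover, drive_fwd)
event = SIG_LOST selects (Recover, drive_fwd)

mode=Recover action=drive_fwd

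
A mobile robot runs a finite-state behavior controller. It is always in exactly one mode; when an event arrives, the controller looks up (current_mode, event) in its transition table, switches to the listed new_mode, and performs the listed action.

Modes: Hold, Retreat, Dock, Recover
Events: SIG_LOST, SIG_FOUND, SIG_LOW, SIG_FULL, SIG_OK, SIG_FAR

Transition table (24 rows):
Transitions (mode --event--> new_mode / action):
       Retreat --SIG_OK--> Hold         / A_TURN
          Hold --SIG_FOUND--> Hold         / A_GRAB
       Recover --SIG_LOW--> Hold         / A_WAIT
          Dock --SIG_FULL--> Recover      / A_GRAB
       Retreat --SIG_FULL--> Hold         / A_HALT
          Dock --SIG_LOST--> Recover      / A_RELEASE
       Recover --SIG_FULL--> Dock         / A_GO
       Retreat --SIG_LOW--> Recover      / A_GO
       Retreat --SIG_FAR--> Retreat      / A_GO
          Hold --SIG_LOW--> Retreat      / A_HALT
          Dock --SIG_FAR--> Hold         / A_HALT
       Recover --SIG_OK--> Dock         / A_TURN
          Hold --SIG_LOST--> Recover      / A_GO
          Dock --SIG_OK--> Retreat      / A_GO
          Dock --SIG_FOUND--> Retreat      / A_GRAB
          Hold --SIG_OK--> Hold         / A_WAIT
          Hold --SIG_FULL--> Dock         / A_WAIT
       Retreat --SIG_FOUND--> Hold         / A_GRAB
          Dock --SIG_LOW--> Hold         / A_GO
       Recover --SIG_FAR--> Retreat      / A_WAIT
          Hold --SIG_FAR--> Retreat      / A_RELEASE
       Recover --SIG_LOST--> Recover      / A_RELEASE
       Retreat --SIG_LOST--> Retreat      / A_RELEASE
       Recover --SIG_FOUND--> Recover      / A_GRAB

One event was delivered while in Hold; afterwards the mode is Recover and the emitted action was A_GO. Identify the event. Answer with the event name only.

try SIG_LOST: (Hold, SIG_LOST) → (Recover, A_GO)  ← matches
try SIG_FOUND: (Hold, SIG_FOUND) → (Hold, A_GRAB)
try SIG_LOW: (Hold, SIG_LOW) → (Retreat, A_HALT)
try SIG_FULL: (Hold, SIG_FULL) → (Dock, A_WAIT)
try SIG_OK: (Hold, SIG_OK) → (Hold, A_WAIT)
try SIG_FAR: (Hold, SIG_FAR) → (Retreat, A_RELEASE)

SIG_LOST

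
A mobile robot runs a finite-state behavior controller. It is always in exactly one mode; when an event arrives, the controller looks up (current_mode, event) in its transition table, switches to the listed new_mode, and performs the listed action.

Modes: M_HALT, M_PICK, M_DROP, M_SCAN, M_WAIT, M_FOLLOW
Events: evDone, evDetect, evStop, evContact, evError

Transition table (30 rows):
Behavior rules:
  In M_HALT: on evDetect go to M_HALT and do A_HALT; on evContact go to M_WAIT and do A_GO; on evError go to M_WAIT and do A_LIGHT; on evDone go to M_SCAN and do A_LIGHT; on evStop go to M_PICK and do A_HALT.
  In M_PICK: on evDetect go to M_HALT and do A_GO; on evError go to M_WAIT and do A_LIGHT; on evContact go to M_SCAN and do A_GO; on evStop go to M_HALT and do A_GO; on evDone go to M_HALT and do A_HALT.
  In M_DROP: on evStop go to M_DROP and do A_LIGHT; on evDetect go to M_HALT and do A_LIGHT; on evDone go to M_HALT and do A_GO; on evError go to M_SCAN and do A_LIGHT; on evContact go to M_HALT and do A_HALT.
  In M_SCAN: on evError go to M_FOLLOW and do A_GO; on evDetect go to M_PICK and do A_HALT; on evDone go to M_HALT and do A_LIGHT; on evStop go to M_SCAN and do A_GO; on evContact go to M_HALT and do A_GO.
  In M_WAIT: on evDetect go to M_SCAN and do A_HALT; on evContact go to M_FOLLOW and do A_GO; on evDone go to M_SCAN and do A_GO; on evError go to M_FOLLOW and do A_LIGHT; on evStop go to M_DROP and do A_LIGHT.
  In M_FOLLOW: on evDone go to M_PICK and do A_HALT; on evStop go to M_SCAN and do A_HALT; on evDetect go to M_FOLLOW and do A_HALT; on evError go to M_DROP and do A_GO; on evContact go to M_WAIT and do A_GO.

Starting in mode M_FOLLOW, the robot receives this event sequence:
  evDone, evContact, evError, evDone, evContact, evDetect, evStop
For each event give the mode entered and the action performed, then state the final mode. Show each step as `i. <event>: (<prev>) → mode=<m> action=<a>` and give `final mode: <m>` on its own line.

final mode: M_HALT

1. evDone: (M_FOLLOW) → mode=M_PICK action=A_HALT
2. evContact: (M_PICK) → mode=M_SCAN action=A_GO
3. evError: (M_SCAN) → mode=M_FOLLOW action=A_GO
4. evDone: (M_FOLLOW) → mode=M_PICK action=A_HALT
5. evContact: (M_PICK) → mode=M_SCAN action=A_GO
6. evDetect: (M_SCAN) → mode=M_PICK action=A_HALT
7. evStop: (M_PICK) → mode=M_HALT action=A_GO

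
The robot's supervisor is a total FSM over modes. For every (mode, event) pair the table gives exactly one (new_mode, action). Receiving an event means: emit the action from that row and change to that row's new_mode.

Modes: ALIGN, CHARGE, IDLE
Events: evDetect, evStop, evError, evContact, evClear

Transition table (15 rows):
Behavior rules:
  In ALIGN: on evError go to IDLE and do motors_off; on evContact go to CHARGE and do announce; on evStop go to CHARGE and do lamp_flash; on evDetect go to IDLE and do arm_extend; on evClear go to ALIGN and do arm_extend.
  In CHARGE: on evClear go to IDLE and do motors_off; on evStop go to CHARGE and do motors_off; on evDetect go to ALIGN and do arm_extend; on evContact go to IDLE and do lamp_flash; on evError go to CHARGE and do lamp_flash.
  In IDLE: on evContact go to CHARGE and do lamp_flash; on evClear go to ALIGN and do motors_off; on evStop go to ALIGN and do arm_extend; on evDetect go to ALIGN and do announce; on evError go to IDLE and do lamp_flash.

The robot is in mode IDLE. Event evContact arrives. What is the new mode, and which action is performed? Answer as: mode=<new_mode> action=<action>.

current mode = IDLE; filter table to that mode:
  (IDLE, evContact) → (CHARGE, lamp_flash)  ← event matches
  (IDLE, evClear) → (ALIGN, motors_off)
  (IDLE, evStop) → (ALIGN, arm_extend)
  (IDLE, evDetect) → (ALIGN, announce)
  (IDLE, evError) → (IDLE, lamp_flash)
event = evContact selects (CHARGE, lamp_flash)

mode=CHARGE action=lamp_flash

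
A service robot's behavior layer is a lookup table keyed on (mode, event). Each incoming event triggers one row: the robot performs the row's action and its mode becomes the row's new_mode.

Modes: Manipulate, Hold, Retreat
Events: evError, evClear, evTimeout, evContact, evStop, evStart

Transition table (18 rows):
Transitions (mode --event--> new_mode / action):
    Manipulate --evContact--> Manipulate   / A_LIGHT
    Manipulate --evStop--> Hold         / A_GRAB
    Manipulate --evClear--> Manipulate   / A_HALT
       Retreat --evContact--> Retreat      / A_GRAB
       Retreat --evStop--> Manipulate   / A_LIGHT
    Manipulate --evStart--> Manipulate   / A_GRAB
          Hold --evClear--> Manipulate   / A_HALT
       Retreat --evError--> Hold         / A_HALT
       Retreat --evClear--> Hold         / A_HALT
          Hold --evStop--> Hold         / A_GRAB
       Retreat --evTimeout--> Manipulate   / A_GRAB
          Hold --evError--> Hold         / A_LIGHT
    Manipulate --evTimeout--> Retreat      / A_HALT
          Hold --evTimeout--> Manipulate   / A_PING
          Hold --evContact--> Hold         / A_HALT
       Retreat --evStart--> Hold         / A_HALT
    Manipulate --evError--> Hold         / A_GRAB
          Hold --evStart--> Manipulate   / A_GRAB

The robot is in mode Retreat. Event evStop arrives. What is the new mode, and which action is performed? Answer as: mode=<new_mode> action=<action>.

current mode = Retreat; filter table to that mode:
  (Retreat, evContact) → (Retreat, A_GRAB)
  (Retreat, evStop) → (Manipulate, A_LIGHT)  ← event matches
  (Retreat, evError) → (Hold, A_HALT)
  (Retreat, evClear) → (Hold, A_HALT)
  (Retreat, evTimeout) → (Manipulate, A_GRAB)
  (Retreat, evStart) → (Hold, A_HALT)
event = evStop selects (Manipulate, A_LIGHT)

mode=Manipulate action=A_LIGHT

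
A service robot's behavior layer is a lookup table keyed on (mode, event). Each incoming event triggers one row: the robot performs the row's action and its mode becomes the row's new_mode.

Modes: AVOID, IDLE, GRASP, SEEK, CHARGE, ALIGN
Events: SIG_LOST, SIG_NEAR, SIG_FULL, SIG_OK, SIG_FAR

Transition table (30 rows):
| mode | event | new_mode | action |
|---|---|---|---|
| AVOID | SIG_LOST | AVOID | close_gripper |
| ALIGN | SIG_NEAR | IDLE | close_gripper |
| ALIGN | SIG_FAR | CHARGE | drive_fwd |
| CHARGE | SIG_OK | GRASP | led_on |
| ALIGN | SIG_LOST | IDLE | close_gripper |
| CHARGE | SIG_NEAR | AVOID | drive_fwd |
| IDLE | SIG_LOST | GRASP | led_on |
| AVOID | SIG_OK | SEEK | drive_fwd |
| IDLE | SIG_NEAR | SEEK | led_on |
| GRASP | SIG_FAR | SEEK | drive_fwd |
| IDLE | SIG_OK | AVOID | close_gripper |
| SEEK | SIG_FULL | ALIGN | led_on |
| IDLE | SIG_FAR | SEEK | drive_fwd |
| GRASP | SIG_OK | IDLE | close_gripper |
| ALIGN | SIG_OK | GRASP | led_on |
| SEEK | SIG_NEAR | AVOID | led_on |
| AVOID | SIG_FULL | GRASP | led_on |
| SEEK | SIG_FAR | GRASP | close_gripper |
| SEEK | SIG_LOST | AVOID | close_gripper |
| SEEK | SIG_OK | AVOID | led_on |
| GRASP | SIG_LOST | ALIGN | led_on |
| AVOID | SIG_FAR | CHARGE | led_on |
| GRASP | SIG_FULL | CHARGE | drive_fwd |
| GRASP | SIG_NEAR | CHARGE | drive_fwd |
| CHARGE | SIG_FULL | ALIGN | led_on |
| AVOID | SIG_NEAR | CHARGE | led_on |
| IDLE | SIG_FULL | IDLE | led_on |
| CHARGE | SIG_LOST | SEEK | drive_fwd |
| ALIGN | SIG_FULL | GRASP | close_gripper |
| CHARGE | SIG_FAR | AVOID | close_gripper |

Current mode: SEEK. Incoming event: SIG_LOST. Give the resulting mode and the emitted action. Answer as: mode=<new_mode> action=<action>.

current mode = SEEK; filter table to that mode:
  (SEEK, SIG_FULL) → (ALIGN, led_on)
  (SEEK, SIG_NEAR) → (AVOID, led_on)
  (SEEK, SIG_FAR) → (GRASP, close_gripper)
  (SEEK, SIG_LOST) → (AVOID, close_gripper)  ← event matches
  (SEEK, SIG_OK) → (AVOID, led_on)
event = SIG_LOST selects (AVOID, close_gripper)

mode=AVOID action=close_gripper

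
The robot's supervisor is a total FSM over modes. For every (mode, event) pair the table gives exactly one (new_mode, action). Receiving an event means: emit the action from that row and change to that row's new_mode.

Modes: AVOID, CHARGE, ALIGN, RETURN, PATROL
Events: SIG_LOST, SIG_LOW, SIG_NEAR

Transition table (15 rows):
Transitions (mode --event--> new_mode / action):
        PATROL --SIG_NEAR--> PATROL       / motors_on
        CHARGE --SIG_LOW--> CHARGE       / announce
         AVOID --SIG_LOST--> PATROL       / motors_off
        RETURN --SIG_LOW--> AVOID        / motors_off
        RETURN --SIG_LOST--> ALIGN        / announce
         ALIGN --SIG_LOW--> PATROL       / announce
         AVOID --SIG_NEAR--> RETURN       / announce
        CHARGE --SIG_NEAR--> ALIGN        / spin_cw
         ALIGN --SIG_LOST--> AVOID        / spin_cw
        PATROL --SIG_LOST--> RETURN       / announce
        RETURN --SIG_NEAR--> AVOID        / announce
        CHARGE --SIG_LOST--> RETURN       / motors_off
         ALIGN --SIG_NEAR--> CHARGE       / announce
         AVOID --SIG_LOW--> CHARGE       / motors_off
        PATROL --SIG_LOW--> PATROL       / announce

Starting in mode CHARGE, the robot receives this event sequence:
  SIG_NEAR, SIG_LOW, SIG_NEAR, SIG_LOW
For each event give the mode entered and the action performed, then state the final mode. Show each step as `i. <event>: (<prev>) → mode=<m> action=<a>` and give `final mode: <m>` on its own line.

final mode: PATROL

1. SIG_NEAR: (CHARGE) → mode=ALIGN action=spin_cw
2. SIG_LOW: (ALIGN) → mode=PATROL action=announce
3. SIG_NEAR: (PATROL) → mode=PATROL action=motors_on
4. SIG_LOW: (PATROL) → mode=PATROL action=announce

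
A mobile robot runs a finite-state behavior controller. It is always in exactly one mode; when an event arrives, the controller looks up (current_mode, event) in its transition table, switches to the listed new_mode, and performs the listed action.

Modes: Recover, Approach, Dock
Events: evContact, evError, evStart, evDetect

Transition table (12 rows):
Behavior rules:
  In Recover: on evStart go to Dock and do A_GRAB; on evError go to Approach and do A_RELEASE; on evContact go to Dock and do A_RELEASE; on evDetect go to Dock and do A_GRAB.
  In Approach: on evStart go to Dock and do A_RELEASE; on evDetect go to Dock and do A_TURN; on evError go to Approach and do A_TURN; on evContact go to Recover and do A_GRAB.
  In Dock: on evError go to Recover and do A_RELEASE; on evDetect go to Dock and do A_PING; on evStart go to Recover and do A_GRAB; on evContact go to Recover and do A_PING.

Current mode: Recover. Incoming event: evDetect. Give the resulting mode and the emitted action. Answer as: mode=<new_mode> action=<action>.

mode=Dock action=A_GRAB

current mode = Recover; filter table to that mode:
  (Recover, evStart) → (Dock, A_GRAB)
  (Recover, evError) → (Approach, A_RELEASE)
  (Recover, evContact) → (Dock, A_RELEASE)
  (Recover, evDetect) → (Dock, A_GRAB)  ← event matches
event = evDetect selects (Dock, A_GRAB)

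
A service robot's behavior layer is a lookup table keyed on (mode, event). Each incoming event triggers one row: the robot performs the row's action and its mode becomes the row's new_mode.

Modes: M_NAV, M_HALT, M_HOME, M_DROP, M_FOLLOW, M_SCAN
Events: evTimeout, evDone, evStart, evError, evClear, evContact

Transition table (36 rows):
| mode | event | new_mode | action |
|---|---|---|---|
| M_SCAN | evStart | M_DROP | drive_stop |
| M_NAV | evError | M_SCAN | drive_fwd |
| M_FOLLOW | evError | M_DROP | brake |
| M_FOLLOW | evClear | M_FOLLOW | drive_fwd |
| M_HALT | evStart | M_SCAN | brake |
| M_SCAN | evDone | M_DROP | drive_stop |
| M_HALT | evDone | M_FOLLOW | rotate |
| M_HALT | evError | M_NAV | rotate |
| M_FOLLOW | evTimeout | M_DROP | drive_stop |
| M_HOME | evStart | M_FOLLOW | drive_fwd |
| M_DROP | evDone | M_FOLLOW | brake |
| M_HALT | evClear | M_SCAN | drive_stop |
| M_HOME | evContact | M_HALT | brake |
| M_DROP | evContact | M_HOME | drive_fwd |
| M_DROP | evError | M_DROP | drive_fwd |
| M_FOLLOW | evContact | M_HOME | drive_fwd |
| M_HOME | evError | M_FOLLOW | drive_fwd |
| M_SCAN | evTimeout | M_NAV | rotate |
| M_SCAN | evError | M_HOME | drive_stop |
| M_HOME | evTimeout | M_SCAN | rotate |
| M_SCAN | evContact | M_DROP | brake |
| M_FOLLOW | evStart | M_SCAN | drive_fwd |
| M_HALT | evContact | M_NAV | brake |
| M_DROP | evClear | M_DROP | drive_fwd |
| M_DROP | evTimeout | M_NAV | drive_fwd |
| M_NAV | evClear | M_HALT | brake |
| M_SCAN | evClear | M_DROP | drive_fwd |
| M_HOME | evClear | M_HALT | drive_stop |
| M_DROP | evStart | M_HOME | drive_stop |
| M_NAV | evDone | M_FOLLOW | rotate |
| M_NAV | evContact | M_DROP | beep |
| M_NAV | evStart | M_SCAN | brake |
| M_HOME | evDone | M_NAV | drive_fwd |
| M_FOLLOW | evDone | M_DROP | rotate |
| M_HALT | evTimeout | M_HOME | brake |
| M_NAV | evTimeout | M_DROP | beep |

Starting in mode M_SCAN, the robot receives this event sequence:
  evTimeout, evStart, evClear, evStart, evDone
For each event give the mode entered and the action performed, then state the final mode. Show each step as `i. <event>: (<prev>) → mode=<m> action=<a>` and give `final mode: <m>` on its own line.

1. evTimeout: (M_SCAN) → mode=M_NAV action=rotate
2. evStart: (M_NAV) → mode=M_SCAN action=brake
3. evClear: (M_SCAN) → mode=M_DROP action=drive_fwd
4. evStart: (M_DROP) → mode=M_HOME action=drive_stop
5. evDone: (M_HOME) → mode=M_NAV action=drive_fwd

final mode: M_NAV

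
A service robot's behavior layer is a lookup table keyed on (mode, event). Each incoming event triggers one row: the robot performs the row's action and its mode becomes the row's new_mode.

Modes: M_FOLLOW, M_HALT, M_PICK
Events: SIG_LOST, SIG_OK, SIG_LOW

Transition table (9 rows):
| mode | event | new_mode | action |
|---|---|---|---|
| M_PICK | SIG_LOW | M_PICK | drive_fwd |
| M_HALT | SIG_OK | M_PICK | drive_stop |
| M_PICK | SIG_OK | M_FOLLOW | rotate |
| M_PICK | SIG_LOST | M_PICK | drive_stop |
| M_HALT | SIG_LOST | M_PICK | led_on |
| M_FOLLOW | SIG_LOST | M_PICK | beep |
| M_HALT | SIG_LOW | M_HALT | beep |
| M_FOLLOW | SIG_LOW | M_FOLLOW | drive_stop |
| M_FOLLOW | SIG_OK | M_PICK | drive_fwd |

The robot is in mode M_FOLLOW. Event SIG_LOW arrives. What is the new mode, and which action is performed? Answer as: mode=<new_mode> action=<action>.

mode=M_FOLLOW action=drive_stop

current mode = M_FOLLOW; filter table to that mode:
  (M_FOLLOW, SIG_LOST) → (M_PICK, beep)
  (M_FOLLOW, SIG_LOW) → (M_FOLLOW, drive_stop)  ← event matches
  (M_FOLLOW, SIG_OK) → (M_PICK, drive_fwd)
event = SIG_LOW selects (M_FOLLOW, drive_stop)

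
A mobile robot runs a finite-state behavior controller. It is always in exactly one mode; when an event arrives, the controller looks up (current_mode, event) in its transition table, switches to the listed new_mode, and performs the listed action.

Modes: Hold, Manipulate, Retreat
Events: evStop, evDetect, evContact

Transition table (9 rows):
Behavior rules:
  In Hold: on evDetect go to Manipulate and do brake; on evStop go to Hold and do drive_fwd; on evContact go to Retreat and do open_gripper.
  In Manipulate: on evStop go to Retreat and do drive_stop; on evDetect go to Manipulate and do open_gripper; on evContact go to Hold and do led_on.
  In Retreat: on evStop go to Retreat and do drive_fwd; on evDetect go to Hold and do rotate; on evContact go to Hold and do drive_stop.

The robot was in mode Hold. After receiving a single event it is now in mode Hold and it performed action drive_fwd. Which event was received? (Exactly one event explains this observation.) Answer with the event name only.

evStop

try evStop: (Hold, evStop) → (Hold, drive_fwd)  ← matches
try evDetect: (Hold, evDetect) → (Manipulate, brake)
try evContact: (Hold, evContact) → (Retreat, open_gripper)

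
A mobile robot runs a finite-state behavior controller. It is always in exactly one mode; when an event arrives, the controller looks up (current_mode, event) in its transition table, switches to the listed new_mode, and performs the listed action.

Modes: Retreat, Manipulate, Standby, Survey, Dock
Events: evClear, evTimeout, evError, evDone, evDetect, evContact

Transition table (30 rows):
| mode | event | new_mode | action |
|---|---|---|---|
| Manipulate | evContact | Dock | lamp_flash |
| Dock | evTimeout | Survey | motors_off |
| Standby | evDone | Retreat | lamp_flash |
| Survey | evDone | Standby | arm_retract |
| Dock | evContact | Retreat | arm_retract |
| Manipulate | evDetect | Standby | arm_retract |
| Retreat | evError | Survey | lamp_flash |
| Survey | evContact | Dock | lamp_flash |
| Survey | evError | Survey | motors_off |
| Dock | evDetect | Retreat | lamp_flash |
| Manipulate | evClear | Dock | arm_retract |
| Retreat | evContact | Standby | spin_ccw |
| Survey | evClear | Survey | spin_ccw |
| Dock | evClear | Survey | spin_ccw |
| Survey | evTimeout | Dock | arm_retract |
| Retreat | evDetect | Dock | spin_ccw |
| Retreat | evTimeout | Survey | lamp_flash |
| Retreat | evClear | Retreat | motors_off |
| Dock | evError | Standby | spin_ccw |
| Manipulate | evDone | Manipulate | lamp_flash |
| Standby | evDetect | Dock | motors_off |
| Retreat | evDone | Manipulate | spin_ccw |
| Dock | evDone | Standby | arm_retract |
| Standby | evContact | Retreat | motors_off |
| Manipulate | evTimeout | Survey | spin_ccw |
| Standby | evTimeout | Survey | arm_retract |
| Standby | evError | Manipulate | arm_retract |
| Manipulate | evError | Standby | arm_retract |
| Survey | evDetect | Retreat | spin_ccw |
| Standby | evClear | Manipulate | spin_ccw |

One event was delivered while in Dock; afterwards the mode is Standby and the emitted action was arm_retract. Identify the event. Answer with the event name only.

evDone

try evClear: (Dock, evClear) → (Survey, spin_ccw)
try evTimeout: (Dock, evTimeout) → (Survey, motors_off)
try evError: (Dock, evError) → (Standby, spin_ccw)
try evDone: (Dock, evDone) → (Standby, arm_retract)  ← matches
try evDetect: (Dock, evDetect) → (Retreat, lamp_flash)
try evContact: (Dock, evContact) → (Retreat, arm_retract)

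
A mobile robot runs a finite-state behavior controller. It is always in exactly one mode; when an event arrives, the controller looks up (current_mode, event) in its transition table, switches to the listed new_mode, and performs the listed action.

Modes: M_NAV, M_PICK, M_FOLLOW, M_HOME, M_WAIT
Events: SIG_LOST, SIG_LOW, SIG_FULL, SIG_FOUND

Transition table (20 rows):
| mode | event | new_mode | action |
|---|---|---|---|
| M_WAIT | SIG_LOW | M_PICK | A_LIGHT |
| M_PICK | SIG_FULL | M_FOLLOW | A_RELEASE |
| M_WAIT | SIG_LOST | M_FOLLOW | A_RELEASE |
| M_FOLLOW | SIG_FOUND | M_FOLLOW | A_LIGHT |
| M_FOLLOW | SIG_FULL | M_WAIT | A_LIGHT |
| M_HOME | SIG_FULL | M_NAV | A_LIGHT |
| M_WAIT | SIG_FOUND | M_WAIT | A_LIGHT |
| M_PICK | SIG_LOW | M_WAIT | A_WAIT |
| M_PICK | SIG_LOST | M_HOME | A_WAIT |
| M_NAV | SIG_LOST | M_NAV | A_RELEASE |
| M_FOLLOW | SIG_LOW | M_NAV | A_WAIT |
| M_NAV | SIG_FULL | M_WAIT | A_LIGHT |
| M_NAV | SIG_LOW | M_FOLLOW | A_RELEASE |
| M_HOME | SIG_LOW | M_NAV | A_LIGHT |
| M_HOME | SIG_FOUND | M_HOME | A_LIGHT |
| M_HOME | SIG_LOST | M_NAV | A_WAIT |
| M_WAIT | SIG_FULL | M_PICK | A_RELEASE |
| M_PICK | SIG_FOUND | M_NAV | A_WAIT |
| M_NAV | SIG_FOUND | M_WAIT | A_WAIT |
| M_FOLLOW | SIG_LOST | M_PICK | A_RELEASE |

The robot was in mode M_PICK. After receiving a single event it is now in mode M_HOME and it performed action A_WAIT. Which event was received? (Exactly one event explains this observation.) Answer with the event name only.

try SIG_LOST: (M_PICK, SIG_LOST) → (M_HOME, A_WAIT)  ← matches
try SIG_LOW: (M_PICK, SIG_LOW) → (M_WAIT, A_WAIT)
try SIG_FULL: (M_PICK, SIG_FULL) → (M_FOLLOW, A_RELEASE)
try SIG_FOUND: (M_PICK, SIG_FOUND) → (M_NAV, A_WAIT)

SIG_LOST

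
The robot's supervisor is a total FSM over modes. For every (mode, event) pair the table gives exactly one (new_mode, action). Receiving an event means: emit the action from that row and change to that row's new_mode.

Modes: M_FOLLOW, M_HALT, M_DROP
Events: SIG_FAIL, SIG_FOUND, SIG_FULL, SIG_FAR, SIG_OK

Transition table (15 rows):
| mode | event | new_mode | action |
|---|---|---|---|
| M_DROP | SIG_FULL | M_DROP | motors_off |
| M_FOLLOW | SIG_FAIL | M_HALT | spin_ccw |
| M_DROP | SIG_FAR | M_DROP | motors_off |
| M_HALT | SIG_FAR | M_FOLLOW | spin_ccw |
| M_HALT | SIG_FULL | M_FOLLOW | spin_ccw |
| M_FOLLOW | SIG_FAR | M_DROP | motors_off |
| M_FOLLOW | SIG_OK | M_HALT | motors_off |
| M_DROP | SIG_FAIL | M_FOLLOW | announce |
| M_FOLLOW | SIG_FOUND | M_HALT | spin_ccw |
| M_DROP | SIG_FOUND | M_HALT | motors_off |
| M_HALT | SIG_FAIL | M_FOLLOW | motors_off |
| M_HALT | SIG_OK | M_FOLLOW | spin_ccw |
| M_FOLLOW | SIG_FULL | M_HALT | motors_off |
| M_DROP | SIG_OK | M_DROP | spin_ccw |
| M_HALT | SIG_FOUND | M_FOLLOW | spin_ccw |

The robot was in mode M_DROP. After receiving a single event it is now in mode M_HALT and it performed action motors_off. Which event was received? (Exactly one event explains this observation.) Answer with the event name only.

try SIG_FAIL: (M_DROP, SIG_FAIL) → (M_FOLLOW, announce)
try SIG_FOUND: (M_DROP, SIG_FOUND) → (M_HALT, motors_off)  ← matches
try SIG_FULL: (M_DROP, SIG_FULL) → (M_DROP, motors_off)
try SIG_FAR: (M_DROP, SIG_FAR) → (M_DROP, motors_off)
try SIG_OK: (M_DROP, SIG_OK) → (M_DROP, spin_ccw)

SIG_FOUND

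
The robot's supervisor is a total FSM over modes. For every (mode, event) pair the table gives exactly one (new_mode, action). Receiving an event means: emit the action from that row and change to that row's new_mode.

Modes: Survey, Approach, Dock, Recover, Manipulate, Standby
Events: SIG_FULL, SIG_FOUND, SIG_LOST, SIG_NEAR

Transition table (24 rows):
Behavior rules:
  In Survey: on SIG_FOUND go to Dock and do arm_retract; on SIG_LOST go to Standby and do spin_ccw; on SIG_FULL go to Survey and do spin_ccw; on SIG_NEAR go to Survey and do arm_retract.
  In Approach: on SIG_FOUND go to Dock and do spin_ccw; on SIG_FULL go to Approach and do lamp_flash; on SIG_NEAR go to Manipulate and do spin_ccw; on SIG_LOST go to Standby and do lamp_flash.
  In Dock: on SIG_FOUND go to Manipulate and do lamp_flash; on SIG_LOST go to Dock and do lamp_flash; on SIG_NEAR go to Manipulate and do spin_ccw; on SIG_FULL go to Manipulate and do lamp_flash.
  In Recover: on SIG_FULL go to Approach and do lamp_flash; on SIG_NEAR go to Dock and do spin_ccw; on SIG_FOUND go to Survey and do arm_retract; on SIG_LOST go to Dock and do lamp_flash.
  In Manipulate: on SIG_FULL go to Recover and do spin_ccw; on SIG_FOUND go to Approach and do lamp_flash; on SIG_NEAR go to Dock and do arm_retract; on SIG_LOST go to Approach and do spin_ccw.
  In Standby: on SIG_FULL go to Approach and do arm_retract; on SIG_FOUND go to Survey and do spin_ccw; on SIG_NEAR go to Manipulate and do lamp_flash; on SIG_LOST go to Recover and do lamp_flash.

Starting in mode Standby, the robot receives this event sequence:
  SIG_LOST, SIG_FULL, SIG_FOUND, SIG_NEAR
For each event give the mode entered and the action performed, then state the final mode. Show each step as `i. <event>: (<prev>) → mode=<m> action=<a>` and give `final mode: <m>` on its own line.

final mode: Manipulate

1. SIG_LOST: (Standby) → mode=Recover action=lamp_flash
2. SIG_FULL: (Recover) → mode=Approach action=lamp_flash
3. SIG_FOUND: (Approach) → mode=Dock action=spin_ccw
4. SIG_NEAR: (Dock) → mode=Manipulate action=spin_ccw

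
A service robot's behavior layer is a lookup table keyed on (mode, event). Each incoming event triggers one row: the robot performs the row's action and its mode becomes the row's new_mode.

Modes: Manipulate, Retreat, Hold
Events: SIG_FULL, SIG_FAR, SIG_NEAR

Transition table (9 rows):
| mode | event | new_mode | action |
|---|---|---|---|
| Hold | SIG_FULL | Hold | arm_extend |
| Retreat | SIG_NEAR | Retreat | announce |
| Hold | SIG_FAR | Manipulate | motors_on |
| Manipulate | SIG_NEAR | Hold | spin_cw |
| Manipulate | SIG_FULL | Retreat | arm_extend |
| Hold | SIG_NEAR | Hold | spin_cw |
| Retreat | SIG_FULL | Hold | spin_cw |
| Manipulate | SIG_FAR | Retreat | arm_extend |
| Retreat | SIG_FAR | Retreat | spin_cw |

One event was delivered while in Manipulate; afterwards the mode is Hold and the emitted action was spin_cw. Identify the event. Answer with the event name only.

SIG_NEAR

try SIG_FULL: (Manipulate, SIG_FULL) → (Retreat, arm_extend)
try SIG_FAR: (Manipulate, SIG_FAR) → (Retreat, arm_extend)
try SIG_NEAR: (Manipulate, SIG_NEAR) → (Hold, spin_cw)  ← matches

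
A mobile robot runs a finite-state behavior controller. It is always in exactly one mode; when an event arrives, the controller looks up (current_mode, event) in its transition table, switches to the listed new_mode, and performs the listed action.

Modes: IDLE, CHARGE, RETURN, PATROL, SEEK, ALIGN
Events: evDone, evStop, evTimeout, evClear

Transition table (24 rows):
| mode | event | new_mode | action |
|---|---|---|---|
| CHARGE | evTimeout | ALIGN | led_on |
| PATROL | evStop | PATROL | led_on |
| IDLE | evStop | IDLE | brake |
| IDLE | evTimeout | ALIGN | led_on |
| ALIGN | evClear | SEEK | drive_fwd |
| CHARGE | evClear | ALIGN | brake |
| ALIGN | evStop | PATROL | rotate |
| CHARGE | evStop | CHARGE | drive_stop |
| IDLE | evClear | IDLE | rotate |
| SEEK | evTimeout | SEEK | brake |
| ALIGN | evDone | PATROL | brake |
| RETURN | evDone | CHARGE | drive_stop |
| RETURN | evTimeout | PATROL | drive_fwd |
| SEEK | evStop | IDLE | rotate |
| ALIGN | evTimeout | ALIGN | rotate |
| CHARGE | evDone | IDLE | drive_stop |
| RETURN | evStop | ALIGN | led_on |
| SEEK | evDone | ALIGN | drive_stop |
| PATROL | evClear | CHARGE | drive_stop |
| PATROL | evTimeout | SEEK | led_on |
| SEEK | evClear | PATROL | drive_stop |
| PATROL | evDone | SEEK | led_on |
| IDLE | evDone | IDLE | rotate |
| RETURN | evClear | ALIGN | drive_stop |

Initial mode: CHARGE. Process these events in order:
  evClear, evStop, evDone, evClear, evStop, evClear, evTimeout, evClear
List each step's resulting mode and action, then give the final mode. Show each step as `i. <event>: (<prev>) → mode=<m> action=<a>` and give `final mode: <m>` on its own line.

1. evClear: (CHARGE) → mode=ALIGN action=brake
2. evStop: (ALIGN) → mode=PATROL action=rotate
3. evDone: (PATROL) → mode=SEEK action=led_on
4. evClear: (SEEK) → mode=PATROL action=drive_stop
5. evStop: (PATROL) → mode=PATROL action=led_on
6. evClear: (PATROL) → mode=CHARGE action=drive_stop
7. evTimeout: (CHARGE) → mode=ALIGN action=led_on
8. evClear: (ALIGN) → mode=SEEK action=drive_fwd

final mode: SEEK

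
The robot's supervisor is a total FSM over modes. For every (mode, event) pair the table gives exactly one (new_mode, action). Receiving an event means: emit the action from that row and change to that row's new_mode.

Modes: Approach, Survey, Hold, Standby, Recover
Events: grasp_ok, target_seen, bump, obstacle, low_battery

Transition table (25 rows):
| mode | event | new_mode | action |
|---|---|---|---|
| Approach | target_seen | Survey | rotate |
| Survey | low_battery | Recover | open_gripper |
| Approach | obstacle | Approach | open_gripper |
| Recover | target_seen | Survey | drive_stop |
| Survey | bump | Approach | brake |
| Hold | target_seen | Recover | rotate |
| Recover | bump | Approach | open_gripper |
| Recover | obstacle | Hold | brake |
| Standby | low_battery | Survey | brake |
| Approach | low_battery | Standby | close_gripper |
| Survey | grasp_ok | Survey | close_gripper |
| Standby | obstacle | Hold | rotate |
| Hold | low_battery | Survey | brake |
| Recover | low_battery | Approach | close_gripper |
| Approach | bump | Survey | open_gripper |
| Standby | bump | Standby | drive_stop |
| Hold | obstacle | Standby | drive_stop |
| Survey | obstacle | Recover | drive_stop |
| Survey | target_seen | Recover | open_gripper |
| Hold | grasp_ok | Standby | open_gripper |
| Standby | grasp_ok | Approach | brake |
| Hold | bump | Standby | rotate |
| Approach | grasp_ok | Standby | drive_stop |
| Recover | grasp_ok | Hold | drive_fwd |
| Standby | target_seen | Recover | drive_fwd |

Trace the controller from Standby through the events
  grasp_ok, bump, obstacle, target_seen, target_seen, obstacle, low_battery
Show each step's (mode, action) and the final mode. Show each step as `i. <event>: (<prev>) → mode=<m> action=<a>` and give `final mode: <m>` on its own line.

1. grasp_ok: (Standby) → mode=Approach action=brake
2. bump: (Approach) → mode=Survey action=open_gripper
3. obstacle: (Survey) → mode=Recover action=drive_stop
4. target_seen: (Recover) → mode=Survey action=drive_stop
5. target_seen: (Survey) → mode=Recover action=open_gripper
6. obstacle: (Recover) → mode=Hold action=brake
7. low_battery: (Hold) → mode=Survey action=brake

final mode: Survey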